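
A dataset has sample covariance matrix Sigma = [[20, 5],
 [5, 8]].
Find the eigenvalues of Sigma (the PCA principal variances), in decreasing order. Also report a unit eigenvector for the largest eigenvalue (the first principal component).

Step 1 — characteristic polynomial of 2×2 Sigma:
  det(Sigma - λI) = λ² - trace · λ + det = 0.
  trace = 20 + 8 = 28, det = 20·8 - (5)² = 135.
Step 2 — discriminant:
  Δ = trace² - 4·det = 784 - 540 = 244.
Step 3 — eigenvalues:
  λ = (trace ± √Δ)/2 = (28 ± 15.6205)/2,
  λ_1 = 21.8102,  λ_2 = 6.1898.

Step 4 — unit eigenvector for λ_1: solve (Sigma - λ_1 I)v = 0. First row:
  (20 - 21.8102)·v_x + (5)·v_y = 0, i.e. (-1.8102)·v_x + (5)·v_y = 0,
  so v ∝ (b, λ_1 - a) = (5, 1.8102) = u.
  ||u|| = √((5)² + (1.8102)²) = √(28.277) ≈ 5.3176,
  v_1 = u/||u|| ≈ (0.9403, 0.3404) (||v_1|| = 1).

λ_1 = 21.8102,  λ_2 = 6.1898;  v_1 ≈ (0.9403, 0.3404)


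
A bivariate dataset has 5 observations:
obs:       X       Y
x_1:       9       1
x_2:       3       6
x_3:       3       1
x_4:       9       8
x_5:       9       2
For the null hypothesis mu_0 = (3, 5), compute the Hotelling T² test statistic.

Step 1 — sample mean vector:
  mean(X) = (9 + 3 + 3 + 9 + 9) / 5 = 33/5 = 6.6
  mean(Y) = (1 + 6 + 1 + 8 + 2) / 5 = 18/5 = 3.6
  x̄ = (6.6, 3.6),  deviation x̄ - mu_0 = (6.6, 3.6) - (3, 5) = (3.6, -1.4).

Step 2 — sample covariance matrix, S[i,j] = (1/(n-1)) · Σ_k (x_{k,i} - mean_i) · (x_{k,j} - mean_j), divisor n-1 = 4:
  S[X,X] = ((2.4)·(2.4) + (-3.6)·(-3.6) + (-3.6)·(-3.6) + (2.4)·(2.4) + (2.4)·(2.4)) / 4 = 43.2/4 = 10.8
  S[X,Y] = ((2.4)·(-2.6) + (-3.6)·(2.4) + (-3.6)·(-2.6) + (2.4)·(4.4) + (2.4)·(-1.6)) / 4 = 1.2/4 = 0.3
  S[Y,Y] = ((-2.6)·(-2.6) + (2.4)·(2.4) + (-2.6)·(-2.6) + (4.4)·(4.4) + (-1.6)·(-1.6)) / 4 = 41.2/4 = 10.3
  S = [[10.8, 0.3],
 [0.3, 10.3]].

Step 3 — invert S. det(S) = 10.8·10.3 - (0.3)² = 111.15.
  S^{-1} = (1/det) · [[d, -b], [-b, a]] = [[0.0927, -0.0027],
 [-0.0027, 0.0972]].

Step 4 — quadratic form (x̄ - mu_0)^T · S^{-1} · (x̄ - mu_0):
  S^{-1} · (x̄ - mu_0) = (0.3374, -0.1457),
  (x̄ - mu_0)^T · [...] = (3.6)·(0.3374) + (-1.4)·(-0.1457) = 1.4186.

Step 5 — scale by n: T² = 5 · 1.4186 = 7.0931.

T² ≈ 7.0931


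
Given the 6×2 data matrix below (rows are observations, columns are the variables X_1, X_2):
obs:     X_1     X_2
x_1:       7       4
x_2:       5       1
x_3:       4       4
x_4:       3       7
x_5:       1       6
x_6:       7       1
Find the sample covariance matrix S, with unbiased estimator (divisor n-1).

Step 1 — column means:
  mean(X_1) = (7 + 5 + 4 + 3 + 1 + 7) / 6 = 27/6 = 4.5
  mean(X_2) = (4 + 1 + 4 + 7 + 6 + 1) / 6 = 23/6 = 3.8333

Step 2 — sample covariance S[i,j] = (1/(n-1)) · Σ_k (x_{k,i} - mean_i) · (x_{k,j} - mean_j), with n-1 = 5.
  S[X_1,X_1] = ((2.5)·(2.5) + (0.5)·(0.5) + (-0.5)·(-0.5) + (-1.5)·(-1.5) + (-3.5)·(-3.5) + (2.5)·(2.5)) / 5 = 27.5/5 = 5.5
  S[X_1,X_2] = ((2.5)·(0.1667) + (0.5)·(-2.8333) + (-0.5)·(0.1667) + (-1.5)·(3.1667) + (-3.5)·(2.1667) + (2.5)·(-2.8333)) / 5 = -20.5/5 = -4.1
  S[X_2,X_2] = ((0.1667)·(0.1667) + (-2.8333)·(-2.8333) + (0.1667)·(0.1667) + (3.1667)·(3.1667) + (2.1667)·(2.1667) + (-2.8333)·(-2.8333)) / 5 = 30.8333/5 = 6.1667

S is symmetric (S[j,i] = S[i,j]). Assembling:

S = [[5.5, -4.1],
 [-4.1, 6.1667]]


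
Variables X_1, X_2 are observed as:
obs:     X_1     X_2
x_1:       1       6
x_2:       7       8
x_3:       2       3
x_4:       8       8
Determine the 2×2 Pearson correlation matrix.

Step 1 — column means:
  mean(X_1) = (1 + 7 + 2 + 8) / 4 = 18/4 = 4.5
  mean(X_2) = (6 + 8 + 3 + 8) / 4 = 25/4 = 6.25

Step 2 — sample variances and covariances s[i,j] = (1/(n-1)) · Σ_k (x_{k,i} - mean_i) · (x_{k,j} - mean_j), with n-1 = 3:
  s[X_1,X_1] = ((-3.5)·(-3.5) + (2.5)·(2.5) + (-2.5)·(-2.5) + (3.5)·(3.5)) / 3 = 37/3 = 12.3333
  s[X_1,X_2] = ((-3.5)·(-0.25) + (2.5)·(1.75) + (-2.5)·(-3.25) + (3.5)·(1.75)) / 3 = 19.5/3 = 6.5
  s[X_2,X_2] = ((-0.25)·(-0.25) + (1.75)·(1.75) + (-3.25)·(-3.25) + (1.75)·(1.75)) / 3 = 16.75/3 = 5.5833
  Sample standard deviations s_i = √(s[i,i]):
  s(X_1) = √(12.3333) = 3.5119
  s(X_2) = √(5.5833) = 2.3629

Step 3 — r_{ij} = s_{ij} / (s_i · s_j):
  r[X_1,X_1] = 1 (diagonal).
  r[X_1,X_2] = 6.5 / (3.5119 · 2.3629) = 6.5 / 8.2983 = 0.7833
  r[X_2,X_2] = 1 (diagonal).

R is symmetric with unit diagonal. Assembling:

R = [[1, 0.7833],
 [0.7833, 1]]


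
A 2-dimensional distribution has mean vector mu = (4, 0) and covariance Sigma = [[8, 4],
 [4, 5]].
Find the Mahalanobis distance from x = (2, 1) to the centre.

Step 1 — centre the observation: (x - mu) = (-2, 1).

Step 2 — invert Sigma. det(Sigma) = 8·5 - (4)² = 24.
  Sigma^{-1} = (1/det) · [[d, -b], [-b, a]] = [[0.2083, -0.1667],
 [-0.1667, 0.3333]].

Step 3 — form the quadratic (x - mu)^T · Sigma^{-1} · (x - mu):
  Sigma^{-1} · (x - mu) = (-0.5833, 0.6667).
  (x - mu)^T · [Sigma^{-1} · (x - mu)] = (-2)·(-0.5833) + (1)·(0.6667) = 1.8333.

Step 4 — take square root: d = √(1.8333) ≈ 1.354.

d(x, mu) = √(1.8333) ≈ 1.354


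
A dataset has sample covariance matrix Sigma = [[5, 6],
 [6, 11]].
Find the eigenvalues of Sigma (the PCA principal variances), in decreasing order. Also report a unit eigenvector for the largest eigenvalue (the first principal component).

Step 1 — characteristic polynomial of 2×2 Sigma:
  det(Sigma - λI) = λ² - trace · λ + det = 0.
  trace = 5 + 11 = 16, det = 5·11 - (6)² = 19.
Step 2 — discriminant:
  Δ = trace² - 4·det = 256 - 76 = 180.
Step 3 — eigenvalues:
  λ = (trace ± √Δ)/2 = (16 ± 13.4164)/2,
  λ_1 = 14.7082,  λ_2 = 1.2918.

Step 4 — unit eigenvector for λ_1: solve (Sigma - λ_1 I)v = 0. First row:
  (5 - 14.7082)·v_x + (6)·v_y = 0, i.e. (-9.7082)·v_x + (6)·v_y = 0,
  so v ∝ (b, λ_1 - a) = (6, 9.7082) = u.
  ||u|| = √((6)² + (9.7082)²) = √(130.2492) ≈ 11.4127,
  v_1 = u/||u|| ≈ (0.5257, 0.8507) (||v_1|| = 1).

λ_1 = 14.7082,  λ_2 = 1.2918;  v_1 ≈ (0.5257, 0.8507)


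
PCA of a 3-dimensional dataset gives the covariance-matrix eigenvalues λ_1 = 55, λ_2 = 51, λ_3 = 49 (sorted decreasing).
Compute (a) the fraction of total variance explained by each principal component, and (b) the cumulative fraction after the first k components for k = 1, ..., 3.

Step 1 — total variance = trace(Sigma) = Σ λ_i = 55 + 51 + 49 = 155.

Step 2 — fraction explained by component i = λ_i / Σ λ:
  PC1: 55/155 = 0.3548
  PC2: 51/155 = 0.329
  PC3: 49/155 = 0.3161

Step 3 — cumulative fraction after k components = (λ_1 + ... + λ_k) / Σ λ:
  k = 1: 55/155 = 0.3548
  k = 2: (55 + 51)/155 = 106/155 = 0.6839
  k = 3: (55 + 51 + 49)/155 = 155/155 = 1

Summary (fraction, with percent):

explained: PC1 0.3548 (35.48%), PC2 0.329 (32.9%), PC3 0.3161 (31.61%);  cumulative: 0.3548, 0.6839, 1


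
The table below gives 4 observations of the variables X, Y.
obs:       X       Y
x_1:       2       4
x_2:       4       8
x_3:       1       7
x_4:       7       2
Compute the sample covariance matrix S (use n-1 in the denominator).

Step 1 — column means:
  mean(X) = (2 + 4 + 1 + 7) / 4 = 14/4 = 3.5
  mean(Y) = (4 + 8 + 7 + 2) / 4 = 21/4 = 5.25

Step 2 — sample covariance S[i,j] = (1/(n-1)) · Σ_k (x_{k,i} - mean_i) · (x_{k,j} - mean_j), with n-1 = 3.
  S[X,X] = ((-1.5)·(-1.5) + (0.5)·(0.5) + (-2.5)·(-2.5) + (3.5)·(3.5)) / 3 = 21/3 = 7
  S[X,Y] = ((-1.5)·(-1.25) + (0.5)·(2.75) + (-2.5)·(1.75) + (3.5)·(-3.25)) / 3 = -12.5/3 = -4.1667
  S[Y,Y] = ((-1.25)·(-1.25) + (2.75)·(2.75) + (1.75)·(1.75) + (-3.25)·(-3.25)) / 3 = 22.75/3 = 7.5833

S is symmetric (S[j,i] = S[i,j]). Assembling:

S = [[7, -4.1667],
 [-4.1667, 7.5833]]


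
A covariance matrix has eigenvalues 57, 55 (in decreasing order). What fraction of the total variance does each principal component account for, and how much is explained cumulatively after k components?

Step 1 — total variance = trace(Sigma) = Σ λ_i = 57 + 55 = 112.

Step 2 — fraction explained by component i = λ_i / Σ λ:
  PC1: 57/112 = 0.5089
  PC2: 55/112 = 0.4911

Step 3 — cumulative fraction after k components = (λ_1 + ... + λ_k) / Σ λ:
  k = 1: 57/112 = 0.5089
  k = 2: (57 + 55)/112 = 112/112 = 1

Summary (fraction, with percent):

explained: PC1 0.5089 (50.89%), PC2 0.4911 (49.11%);  cumulative: 0.5089, 1


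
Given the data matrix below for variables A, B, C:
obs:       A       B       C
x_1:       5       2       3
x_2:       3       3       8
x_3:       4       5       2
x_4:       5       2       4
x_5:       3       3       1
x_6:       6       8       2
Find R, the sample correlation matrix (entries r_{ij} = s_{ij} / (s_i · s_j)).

Step 1 — column means:
  mean(A) = (5 + 3 + 4 + 5 + 3 + 6) / 6 = 26/6 = 4.3333
  mean(B) = (2 + 3 + 5 + 2 + 3 + 8) / 6 = 23/6 = 3.8333
  mean(C) = (3 + 8 + 2 + 4 + 1 + 2) / 6 = 20/6 = 3.3333

Step 2 — sample variances and covariances s[i,j] = (1/(n-1)) · Σ_k (x_{k,i} - mean_i) · (x_{k,j} - mean_j), with n-1 = 5:
  s[A,A] = ((0.6667)·(0.6667) + (-1.3333)·(-1.3333) + (-0.3333)·(-0.3333) + (0.6667)·(0.6667) + (-1.3333)·(-1.3333) + (1.6667)·(1.6667)) / 5 = 7.3333/5 = 1.4667
  s[A,B] = ((0.6667)·(-1.8333) + (-1.3333)·(-0.8333) + (-0.3333)·(1.1667) + (0.6667)·(-1.8333) + (-1.3333)·(-0.8333) + (1.6667)·(4.1667)) / 5 = 6.3333/5 = 1.2667
  s[A,C] = ((0.6667)·(-0.3333) + (-1.3333)·(4.6667) + (-0.3333)·(-1.3333) + (0.6667)·(0.6667) + (-1.3333)·(-2.3333) + (1.6667)·(-1.3333)) / 5 = -4.6667/5 = -0.9333
  s[B,B] = ((-1.8333)·(-1.8333) + (-0.8333)·(-0.8333) + (1.1667)·(1.1667) + (-1.8333)·(-1.8333) + (-0.8333)·(-0.8333) + (4.1667)·(4.1667)) / 5 = 26.8333/5 = 5.3667
  s[B,C] = ((-1.8333)·(-0.3333) + (-0.8333)·(4.6667) + (1.1667)·(-1.3333) + (-1.8333)·(0.6667) + (-0.8333)·(-2.3333) + (4.1667)·(-1.3333)) / 5 = -9.6667/5 = -1.9333
  s[C,C] = ((-0.3333)·(-0.3333) + (4.6667)·(4.6667) + (-1.3333)·(-1.3333) + (0.6667)·(0.6667) + (-2.3333)·(-2.3333) + (-1.3333)·(-1.3333)) / 5 = 31.3333/5 = 6.2667
  Sample standard deviations s_i = √(s[i,i]):
  s(A) = √(1.4667) = 1.2111
  s(B) = √(5.3667) = 2.3166
  s(C) = √(6.2667) = 2.5033

Step 3 — r_{ij} = s_{ij} / (s_i · s_j):
  r[A,A] = 1 (diagonal).
  r[A,B] = 1.2667 / (1.2111 · 2.3166) = 1.2667 / 2.8056 = 0.4515
  r[A,C] = -0.9333 / (1.2111 · 2.5033) = -0.9333 / 3.0317 = -0.3079
  r[B,B] = 1 (diagonal).
  r[B,C] = -1.9333 / (2.3166 · 2.5033) = -1.9333 / 5.7992 = -0.3334
  r[C,C] = 1 (diagonal).

R is symmetric with unit diagonal. Assembling:

R = [[1, 0.4515, -0.3079],
 [0.4515, 1, -0.3334],
 [-0.3079, -0.3334, 1]]


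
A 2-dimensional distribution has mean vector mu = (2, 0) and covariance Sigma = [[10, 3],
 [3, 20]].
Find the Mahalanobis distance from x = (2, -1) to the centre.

Step 1 — centre the observation: (x - mu) = (0, -1).

Step 2 — invert Sigma. det(Sigma) = 10·20 - (3)² = 191.
  Sigma^{-1} = (1/det) · [[d, -b], [-b, a]] = [[0.1047, -0.0157],
 [-0.0157, 0.0524]].

Step 3 — form the quadratic (x - mu)^T · Sigma^{-1} · (x - mu):
  Sigma^{-1} · (x - mu) = (0.0157, -0.0524).
  (x - mu)^T · [Sigma^{-1} · (x - mu)] = (0)·(0.0157) + (-1)·(-0.0524) = 0.0524.

Step 4 — take square root: d = √(0.0524) ≈ 0.2288.

d(x, mu) = √(0.0524) ≈ 0.2288


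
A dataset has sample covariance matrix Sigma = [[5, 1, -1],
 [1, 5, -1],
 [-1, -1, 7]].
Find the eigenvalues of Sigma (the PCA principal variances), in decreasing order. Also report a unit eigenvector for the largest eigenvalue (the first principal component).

Step 1 — characteristic polynomial p(λ) = det(λI - Sigma) = λ³ - tr·λ² + c_1·λ - det, where tr = trace, c_1 = sum of the principal 2×2 minors, det = det(Sigma):
  tr = 5 + 5 + 7 = 17,
  c_1 = (5·5 - (1)²) + (5·7 - (-1)²) + (5·7 - (-1)²) = 24 + 34 + 34 = 92,
  det = 5·(5·7 - (-1)²) - (1)·((1)·7 - (-1)·(-1)) + (-1)·((1)·(-1) - 5·(-1)) = 5·(34) - (1)·(6) + (-1)·(4) = 160.
  So p(λ) = λ³ - 17λ² + 92λ - 160.
Step 2 — look for an integer root (rational root theorem: any rational root is an integer divisor of 160). Testing λ = 4:
  p(4) = 64 - 272 + 368 - 160 = 0  ✓
  Dividing out (λ - 4): p(λ) = (λ - 4)(λ² - 13λ + 40).
Step 3 — remaining eigenvalues from the quadratic λ² - 13λ + 40 = 0:
  Δ = 13² - 4·40 = 169 - 160 = 9,  λ = (13 ± √9)/2 = (13 ± 3)/2 = 8 or 5.
  Sorted: λ_1 = 8,  λ_2 = 5,  λ_3 = 4  (check: sum = 17 = tr ✓).

Step 4 — unit eigenvector for λ_1 = 8: v spans the null space of (Sigma - λ_1 I), whose rows are
  r_1 = (-3, 1, -1),  r_2 = (1, -3, -1),  r_3 = (-1, -1, -1).
  v is orthogonal to every row, so take v ∝ r_1 × r_2 = ((1)·(-1) - (-1)·(-3), (-1)·(1) - (-3)·(-1), (-3)·(-3) - (1)·(1)) = (-4, -4, 8).
  Rescale (divide by 4; multiply by -1 so the first nonzero entry is positive): u = (1, 1, -2).
  ||u|| = √((1)² + (1)² + (-2)²) = √(6) ≈ 2.4495,  v_1 = u/||u|| ≈ (0.4082, 0.4082, -0.8165) (||v_1|| = 1).

λ_1 = 8,  λ_2 = 5,  λ_3 = 4;  v_1 ≈ (0.4082, 0.4082, -0.8165)


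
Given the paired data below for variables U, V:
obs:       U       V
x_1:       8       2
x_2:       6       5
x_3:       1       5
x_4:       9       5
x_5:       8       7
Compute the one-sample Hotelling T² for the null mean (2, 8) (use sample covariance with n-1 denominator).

Step 1 — sample mean vector:
  mean(U) = (8 + 6 + 1 + 9 + 8) / 5 = 32/5 = 6.4
  mean(V) = (2 + 5 + 5 + 5 + 7) / 5 = 24/5 = 4.8
  x̄ = (6.4, 4.8),  deviation x̄ - mu_0 = (6.4, 4.8) - (2, 8) = (4.4, -3.2).

Step 2 — sample covariance matrix, S[i,j] = (1/(n-1)) · Σ_k (x_{k,i} - mean_i) · (x_{k,j} - mean_j), divisor n-1 = 4:
  S[U,U] = ((1.6)·(1.6) + (-0.4)·(-0.4) + (-5.4)·(-5.4) + (2.6)·(2.6) + (1.6)·(1.6)) / 4 = 41.2/4 = 10.3
  S[U,V] = ((1.6)·(-2.8) + (-0.4)·(0.2) + (-5.4)·(0.2) + (2.6)·(0.2) + (1.6)·(2.2)) / 4 = -1.6/4 = -0.4
  S[V,V] = ((-2.8)·(-2.8) + (0.2)·(0.2) + (0.2)·(0.2) + (0.2)·(0.2) + (2.2)·(2.2)) / 4 = 12.8/4 = 3.2
  S = [[10.3, -0.4],
 [-0.4, 3.2]].

Step 3 — invert S. det(S) = 10.3·3.2 - (-0.4)² = 32.8.
  S^{-1} = (1/det) · [[d, -b], [-b, a]] = [[0.0976, 0.0122],
 [0.0122, 0.314]].

Step 4 — quadratic form (x̄ - mu_0)^T · S^{-1} · (x̄ - mu_0):
  S^{-1} · (x̄ - mu_0) = (0.3902, -0.9512),
  (x̄ - mu_0)^T · [...] = (4.4)·(0.3902) + (-3.2)·(-0.9512) = 4.761.

Step 5 — scale by n: T² = 5 · 4.761 = 23.8049.

T² ≈ 23.8049


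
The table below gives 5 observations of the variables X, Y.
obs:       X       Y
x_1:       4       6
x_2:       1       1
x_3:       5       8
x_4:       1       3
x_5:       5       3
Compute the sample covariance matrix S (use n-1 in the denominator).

Step 1 — column means:
  mean(X) = (4 + 1 + 5 + 1 + 5) / 5 = 16/5 = 3.2
  mean(Y) = (6 + 1 + 8 + 3 + 3) / 5 = 21/5 = 4.2

Step 2 — sample covariance S[i,j] = (1/(n-1)) · Σ_k (x_{k,i} - mean_i) · (x_{k,j} - mean_j), with n-1 = 4.
  S[X,X] = ((0.8)·(0.8) + (-2.2)·(-2.2) + (1.8)·(1.8) + (-2.2)·(-2.2) + (1.8)·(1.8)) / 4 = 16.8/4 = 4.2
  S[X,Y] = ((0.8)·(1.8) + (-2.2)·(-3.2) + (1.8)·(3.8) + (-2.2)·(-1.2) + (1.8)·(-1.2)) / 4 = 15.8/4 = 3.95
  S[Y,Y] = ((1.8)·(1.8) + (-3.2)·(-3.2) + (3.8)·(3.8) + (-1.2)·(-1.2) + (-1.2)·(-1.2)) / 4 = 30.8/4 = 7.7

S is symmetric (S[j,i] = S[i,j]). Assembling:

S = [[4.2, 3.95],
 [3.95, 7.7]]


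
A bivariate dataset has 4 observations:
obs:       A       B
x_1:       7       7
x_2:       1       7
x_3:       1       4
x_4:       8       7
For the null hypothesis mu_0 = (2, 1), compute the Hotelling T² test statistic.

Step 1 — sample mean vector:
  mean(A) = (7 + 1 + 1 + 8) / 4 = 17/4 = 4.25
  mean(B) = (7 + 7 + 4 + 7) / 4 = 25/4 = 6.25
  x̄ = (4.25, 6.25),  deviation x̄ - mu_0 = (4.25, 6.25) - (2, 1) = (2.25, 5.25).

Step 2 — sample covariance matrix, S[i,j] = (1/(n-1)) · Σ_k (x_{k,i} - mean_i) · (x_{k,j} - mean_j), divisor n-1 = 3:
  S[A,A] = ((2.75)·(2.75) + (-3.25)·(-3.25) + (-3.25)·(-3.25) + (3.75)·(3.75)) / 3 = 42.75/3 = 14.25
  S[A,B] = ((2.75)·(0.75) + (-3.25)·(0.75) + (-3.25)·(-2.25) + (3.75)·(0.75)) / 3 = 9.75/3 = 3.25
  S[B,B] = ((0.75)·(0.75) + (0.75)·(0.75) + (-2.25)·(-2.25) + (0.75)·(0.75)) / 3 = 6.75/3 = 2.25
  S = [[14.25, 3.25],
 [3.25, 2.25]].

Step 3 — invert S. det(S) = 14.25·2.25 - (3.25)² = 21.5.
  S^{-1} = (1/det) · [[d, -b], [-b, a]] = [[0.1047, -0.1512],
 [-0.1512, 0.6628]].

Step 4 — quadratic form (x̄ - mu_0)^T · S^{-1} · (x̄ - mu_0):
  S^{-1} · (x̄ - mu_0) = (-0.5581, 3.1395),
  (x̄ - mu_0)^T · [...] = (2.25)·(-0.5581) + (5.25)·(3.1395) = 15.2267.

Step 5 — scale by n: T² = 4 · 15.2267 = 60.907.

T² ≈ 60.907


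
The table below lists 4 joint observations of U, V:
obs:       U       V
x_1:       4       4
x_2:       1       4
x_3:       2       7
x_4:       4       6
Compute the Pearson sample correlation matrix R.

Step 1 — column means:
  mean(U) = (4 + 1 + 2 + 4) / 4 = 11/4 = 2.75
  mean(V) = (4 + 4 + 7 + 6) / 4 = 21/4 = 5.25

Step 2 — sample variances and covariances s[i,j] = (1/(n-1)) · Σ_k (x_{k,i} - mean_i) · (x_{k,j} - mean_j), with n-1 = 3:
  s[U,U] = ((1.25)·(1.25) + (-1.75)·(-1.75) + (-0.75)·(-0.75) + (1.25)·(1.25)) / 3 = 6.75/3 = 2.25
  s[U,V] = ((1.25)·(-1.25) + (-1.75)·(-1.25) + (-0.75)·(1.75) + (1.25)·(0.75)) / 3 = 0.25/3 = 0.0833
  s[V,V] = ((-1.25)·(-1.25) + (-1.25)·(-1.25) + (1.75)·(1.75) + (0.75)·(0.75)) / 3 = 6.75/3 = 2.25
  Sample standard deviations s_i = √(s[i,i]):
  s(U) = √(2.25) = 1.5
  s(V) = √(2.25) = 1.5

Step 3 — r_{ij} = s_{ij} / (s_i · s_j):
  r[U,U] = 1 (diagonal).
  r[U,V] = 0.0833 / (1.5 · 1.5) = 0.0833 / 2.25 = 0.037
  r[V,V] = 1 (diagonal).

R is symmetric with unit diagonal. Assembling:

R = [[1, 0.037],
 [0.037, 1]]


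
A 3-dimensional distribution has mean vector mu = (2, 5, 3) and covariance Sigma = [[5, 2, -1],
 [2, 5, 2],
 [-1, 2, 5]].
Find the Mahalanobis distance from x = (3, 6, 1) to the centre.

Step 1 — centre the observation: (x - mu) = (1, 1, -2).

Step 2 — invert Sigma (cofactor / det for 3×3, or solve directly):
  Sigma^{-1} = [[0.2917, -0.1667, 0.125],
 [-0.1667, 0.3333, -0.1667],
 [0.125, -0.1667, 0.2917]].

Step 3 — form the quadratic (x - mu)^T · Sigma^{-1} · (x - mu):
  Sigma^{-1} · (x - mu) = (-0.125, 0.5, -0.625).
  (x - mu)^T · [Sigma^{-1} · (x - mu)] = (1)·(-0.125) + (1)·(0.5) + (-2)·(-0.625) = 1.625.

Step 4 — take square root: d = √(1.625) ≈ 1.2748.

d(x, mu) = √(1.625) ≈ 1.2748


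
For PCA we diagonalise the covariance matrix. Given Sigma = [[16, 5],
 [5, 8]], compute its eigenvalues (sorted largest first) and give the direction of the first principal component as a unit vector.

Step 1 — characteristic polynomial of 2×2 Sigma:
  det(Sigma - λI) = λ² - trace · λ + det = 0.
  trace = 16 + 8 = 24, det = 16·8 - (5)² = 103.
Step 2 — discriminant:
  Δ = trace² - 4·det = 576 - 412 = 164.
Step 3 — eigenvalues:
  λ = (trace ± √Δ)/2 = (24 ± 12.8062)/2,
  λ_1 = 18.4031,  λ_2 = 5.5969.

Step 4 — unit eigenvector for λ_1: solve (Sigma - λ_1 I)v = 0. First row:
  (16 - 18.4031)·v_x + (5)·v_y = 0, i.e. (-2.4031)·v_x + (5)·v_y = 0,
  so v ∝ (b, λ_1 - a) = (5, 2.4031) = u.
  ||u|| = √((5)² + (2.4031)²) = √(30.775) ≈ 5.5475,
  v_1 = u/||u|| ≈ (0.9013, 0.4332) (||v_1|| = 1).

λ_1 = 18.4031,  λ_2 = 5.5969;  v_1 ≈ (0.9013, 0.4332)


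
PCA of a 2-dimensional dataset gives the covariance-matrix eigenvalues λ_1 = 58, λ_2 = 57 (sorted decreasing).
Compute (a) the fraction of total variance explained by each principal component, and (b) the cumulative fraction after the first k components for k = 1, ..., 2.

Step 1 — total variance = trace(Sigma) = Σ λ_i = 58 + 57 = 115.

Step 2 — fraction explained by component i = λ_i / Σ λ:
  PC1: 58/115 = 0.5043
  PC2: 57/115 = 0.4957

Step 3 — cumulative fraction after k components = (λ_1 + ... + λ_k) / Σ λ:
  k = 1: 58/115 = 0.5043
  k = 2: (58 + 57)/115 = 115/115 = 1

Summary (fraction, with percent):

explained: PC1 0.5043 (50.43%), PC2 0.4957 (49.57%);  cumulative: 0.5043, 1


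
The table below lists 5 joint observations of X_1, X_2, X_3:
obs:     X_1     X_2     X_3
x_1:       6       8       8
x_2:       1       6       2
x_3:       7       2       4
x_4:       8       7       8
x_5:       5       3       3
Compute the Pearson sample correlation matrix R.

Step 1 — column means:
  mean(X_1) = (6 + 1 + 7 + 8 + 5) / 5 = 27/5 = 5.4
  mean(X_2) = (8 + 6 + 2 + 7 + 3) / 5 = 26/5 = 5.2
  mean(X_3) = (8 + 2 + 4 + 8 + 3) / 5 = 25/5 = 5

Step 2 — sample variances and covariances s[i,j] = (1/(n-1)) · Σ_k (x_{k,i} - mean_i) · (x_{k,j} - mean_j), with n-1 = 4:
  s[X_1,X_1] = ((0.6)·(0.6) + (-4.4)·(-4.4) + (1.6)·(1.6) + (2.6)·(2.6) + (-0.4)·(-0.4)) / 4 = 29.2/4 = 7.3
  s[X_1,X_2] = ((0.6)·(2.8) + (-4.4)·(0.8) + (1.6)·(-3.2) + (2.6)·(1.8) + (-0.4)·(-2.2)) / 4 = -1.4/4 = -0.35
  s[X_1,X_3] = ((0.6)·(3) + (-4.4)·(-3) + (1.6)·(-1) + (2.6)·(3) + (-0.4)·(-2)) / 4 = 22/4 = 5.5
  s[X_2,X_2] = ((2.8)·(2.8) + (0.8)·(0.8) + (-3.2)·(-3.2) + (1.8)·(1.8) + (-2.2)·(-2.2)) / 4 = 26.8/4 = 6.7
  s[X_2,X_3] = ((2.8)·(3) + (0.8)·(-3) + (-3.2)·(-1) + (1.8)·(3) + (-2.2)·(-2)) / 4 = 19/4 = 4.75
  s[X_3,X_3] = ((3)·(3) + (-3)·(-3) + (-1)·(-1) + (3)·(3) + (-2)·(-2)) / 4 = 32/4 = 8
  Sample standard deviations s_i = √(s[i,i]):
  s(X_1) = √(7.3) = 2.7019
  s(X_2) = √(6.7) = 2.5884
  s(X_3) = √(8) = 2.8284

Step 3 — r_{ij} = s_{ij} / (s_i · s_j):
  r[X_1,X_1] = 1 (diagonal).
  r[X_1,X_2] = -0.35 / (2.7019 · 2.5884) = -0.35 / 6.9936 = -0.05
  r[X_1,X_3] = 5.5 / (2.7019 · 2.8284) = 5.5 / 7.642 = 0.7197
  r[X_2,X_2] = 1 (diagonal).
  r[X_2,X_3] = 4.75 / (2.5884 · 2.8284) = 4.75 / 7.3212 = 0.6488
  r[X_3,X_3] = 1 (diagonal).

R is symmetric with unit diagonal. Assembling:

R = [[1, -0.05, 0.7197],
 [-0.05, 1, 0.6488],
 [0.7197, 0.6488, 1]]


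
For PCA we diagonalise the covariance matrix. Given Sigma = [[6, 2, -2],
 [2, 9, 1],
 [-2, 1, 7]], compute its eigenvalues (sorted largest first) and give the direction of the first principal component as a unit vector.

Step 1 — characteristic polynomial p(λ) = det(λI - Sigma) = λ³ - tr·λ² + c_1·λ - det, where tr = trace, c_1 = sum of the principal 2×2 minors, det = det(Sigma):
  tr = 6 + 9 + 7 = 22,
  c_1 = (6·9 - (2)²) + (6·7 - (-2)²) + (9·7 - (1)²) = 50 + 38 + 62 = 150,
  det = 6·(9·7 - (1)²) - (2)·((2)·7 - (1)·(-2)) + (-2)·((2)·(1) - 9·(-2)) = 6·(62) - (2)·(16) + (-2)·(20) = 300.
  So p(λ) = λ³ - 22λ² + 150λ - 300.
Step 2 — look for an integer root (rational root theorem: any rational root is an integer divisor of 300). Testing λ = 10:
  p(10) = 1000 - 2200 + 1500 - 300 = 0  ✓
  Dividing out (λ - 10): p(λ) = (λ - 10)(λ² - 12λ + 30).
Step 3 — remaining eigenvalues from the quadratic λ² - 12λ + 30 = 0:
  Δ = 12² - 4·30 = 144 - 120 = 24,  λ = (12 ± √24)/2 = (12 ± 4.899)/2 ≈ 8.4495 or 3.5505.
  Sorted: λ_1 = 10,  λ_2 = 8.4495,  λ_3 = 3.5505  (check: sum = 22 = tr ✓).

Step 4 — unit eigenvector for λ_1 = 10: v spans the null space of (Sigma - λ_1 I), whose rows are
  r_1 = (-4, 2, -2),  r_2 = (2, -1, 1),  r_3 = (-2, 1, -3).
  v is orthogonal to every row, so take v ∝ r_1 × r_3 = ((2)·(-3) - (-2)·(1), (-2)·(-2) - (-4)·(-3), (-4)·(1) - (2)·(-2)) = (-4, -8, 0).
  Rescale (divide by 4; multiply by -1 so the first nonzero entry is positive): u = (1, 2, 0).
  ||u|| = √((1)² + (2)² + (0)²) = √(5) ≈ 2.2361,  v_1 = u/||u|| ≈ (0.4472, 0.8944, 0) (||v_1|| = 1).

λ_1 = 10,  λ_2 = 8.4495,  λ_3 = 3.5505;  v_1 ≈ (0.4472, 0.8944, 0)


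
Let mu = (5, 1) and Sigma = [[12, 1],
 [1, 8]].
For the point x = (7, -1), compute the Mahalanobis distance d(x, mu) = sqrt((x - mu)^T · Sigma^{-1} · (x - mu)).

Step 1 — centre the observation: (x - mu) = (2, -2).

Step 2 — invert Sigma. det(Sigma) = 12·8 - (1)² = 95.
  Sigma^{-1} = (1/det) · [[d, -b], [-b, a]] = [[0.0842, -0.0105],
 [-0.0105, 0.1263]].

Step 3 — form the quadratic (x - mu)^T · Sigma^{-1} · (x - mu):
  Sigma^{-1} · (x - mu) = (0.1895, -0.2737).
  (x - mu)^T · [Sigma^{-1} · (x - mu)] = (2)·(0.1895) + (-2)·(-0.2737) = 0.9263.

Step 4 — take square root: d = √(0.9263) ≈ 0.9625.

d(x, mu) = √(0.9263) ≈ 0.9625


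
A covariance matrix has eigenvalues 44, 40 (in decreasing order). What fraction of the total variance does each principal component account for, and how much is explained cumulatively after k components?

Step 1 — total variance = trace(Sigma) = Σ λ_i = 44 + 40 = 84.

Step 2 — fraction explained by component i = λ_i / Σ λ:
  PC1: 44/84 = 0.5238
  PC2: 40/84 = 0.4762

Step 3 — cumulative fraction after k components = (λ_1 + ... + λ_k) / Σ λ:
  k = 1: 44/84 = 0.5238
  k = 2: (44 + 40)/84 = 84/84 = 1

Summary (fraction, with percent):

explained: PC1 0.5238 (52.38%), PC2 0.4762 (47.62%);  cumulative: 0.5238, 1


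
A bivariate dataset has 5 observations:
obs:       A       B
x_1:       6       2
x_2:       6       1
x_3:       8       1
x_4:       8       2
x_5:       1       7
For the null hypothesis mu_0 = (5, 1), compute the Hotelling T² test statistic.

Step 1 — sample mean vector:
  mean(A) = (6 + 6 + 8 + 8 + 1) / 5 = 29/5 = 5.8
  mean(B) = (2 + 1 + 1 + 2 + 7) / 5 = 13/5 = 2.6
  x̄ = (5.8, 2.6),  deviation x̄ - mu_0 = (5.8, 2.6) - (5, 1) = (0.8, 1.6).

Step 2 — sample covariance matrix, S[i,j] = (1/(n-1)) · Σ_k (x_{k,i} - mean_i) · (x_{k,j} - mean_j), divisor n-1 = 4:
  S[A,A] = ((0.2)·(0.2) + (0.2)·(0.2) + (2.2)·(2.2) + (2.2)·(2.2) + (-4.8)·(-4.8)) / 4 = 32.8/4 = 8.2
  S[A,B] = ((0.2)·(-0.6) + (0.2)·(-1.6) + (2.2)·(-1.6) + (2.2)·(-0.6) + (-4.8)·(4.4)) / 4 = -26.4/4 = -6.6
  S[B,B] = ((-0.6)·(-0.6) + (-1.6)·(-1.6) + (-1.6)·(-1.6) + (-0.6)·(-0.6) + (4.4)·(4.4)) / 4 = 25.2/4 = 6.3
  S = [[8.2, -6.6],
 [-6.6, 6.3]].

Step 3 — invert S. det(S) = 8.2·6.3 - (-6.6)² = 8.1.
  S^{-1} = (1/det) · [[d, -b], [-b, a]] = [[0.7778, 0.8148],
 [0.8148, 1.0123]].

Step 4 — quadratic form (x̄ - mu_0)^T · S^{-1} · (x̄ - mu_0):
  S^{-1} · (x̄ - mu_0) = (1.9259, 2.2716),
  (x̄ - mu_0)^T · [...] = (0.8)·(1.9259) + (1.6)·(2.2716) = 5.1753.

Step 5 — scale by n: T² = 5 · 5.1753 = 25.8765.

T² ≈ 25.8765


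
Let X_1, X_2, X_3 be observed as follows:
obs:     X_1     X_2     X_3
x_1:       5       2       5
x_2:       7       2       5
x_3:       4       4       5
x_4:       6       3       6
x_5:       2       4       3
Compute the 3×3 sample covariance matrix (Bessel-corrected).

Step 1 — column means:
  mean(X_1) = (5 + 7 + 4 + 6 + 2) / 5 = 24/5 = 4.8
  mean(X_2) = (2 + 2 + 4 + 3 + 4) / 5 = 15/5 = 3
  mean(X_3) = (5 + 5 + 5 + 6 + 3) / 5 = 24/5 = 4.8

Step 2 — sample covariance S[i,j] = (1/(n-1)) · Σ_k (x_{k,i} - mean_i) · (x_{k,j} - mean_j), with n-1 = 4.
  S[X_1,X_1] = ((0.2)·(0.2) + (2.2)·(2.2) + (-0.8)·(-0.8) + (1.2)·(1.2) + (-2.8)·(-2.8)) / 4 = 14.8/4 = 3.7
  S[X_1,X_2] = ((0.2)·(-1) + (2.2)·(-1) + (-0.8)·(1) + (1.2)·(0) + (-2.8)·(1)) / 4 = -6/4 = -1.5
  S[X_1,X_3] = ((0.2)·(0.2) + (2.2)·(0.2) + (-0.8)·(0.2) + (1.2)·(1.2) + (-2.8)·(-1.8)) / 4 = 6.8/4 = 1.7
  S[X_2,X_2] = ((-1)·(-1) + (-1)·(-1) + (1)·(1) + (0)·(0) + (1)·(1)) / 4 = 4/4 = 1
  S[X_2,X_3] = ((-1)·(0.2) + (-1)·(0.2) + (1)·(0.2) + (0)·(1.2) + (1)·(-1.8)) / 4 = -2/4 = -0.5
  S[X_3,X_3] = ((0.2)·(0.2) + (0.2)·(0.2) + (0.2)·(0.2) + (1.2)·(1.2) + (-1.8)·(-1.8)) / 4 = 4.8/4 = 1.2

S is symmetric (S[j,i] = S[i,j]). Assembling:

S = [[3.7, -1.5, 1.7],
 [-1.5, 1, -0.5],
 [1.7, -0.5, 1.2]]


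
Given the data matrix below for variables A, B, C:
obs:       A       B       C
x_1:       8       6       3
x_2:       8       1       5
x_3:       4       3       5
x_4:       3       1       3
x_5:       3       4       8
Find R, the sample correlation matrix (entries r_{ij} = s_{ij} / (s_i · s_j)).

Step 1 — column means:
  mean(A) = (8 + 8 + 4 + 3 + 3) / 5 = 26/5 = 5.2
  mean(B) = (6 + 1 + 3 + 1 + 4) / 5 = 15/5 = 3
  mean(C) = (3 + 5 + 5 + 3 + 8) / 5 = 24/5 = 4.8

Step 2 — sample variances and covariances s[i,j] = (1/(n-1)) · Σ_k (x_{k,i} - mean_i) · (x_{k,j} - mean_j), with n-1 = 4:
  s[A,A] = ((2.8)·(2.8) + (2.8)·(2.8) + (-1.2)·(-1.2) + (-2.2)·(-2.2) + (-2.2)·(-2.2)) / 4 = 26.8/4 = 6.7
  s[A,B] = ((2.8)·(3) + (2.8)·(-2) + (-1.2)·(0) + (-2.2)·(-2) + (-2.2)·(1)) / 4 = 5/4 = 1.25
  s[A,C] = ((2.8)·(-1.8) + (2.8)·(0.2) + (-1.2)·(0.2) + (-2.2)·(-1.8) + (-2.2)·(3.2)) / 4 = -7.8/4 = -1.95
  s[B,B] = ((3)·(3) + (-2)·(-2) + (0)·(0) + (-2)·(-2) + (1)·(1)) / 4 = 18/4 = 4.5
  s[B,C] = ((3)·(-1.8) + (-2)·(0.2) + (0)·(0.2) + (-2)·(-1.8) + (1)·(3.2)) / 4 = 1/4 = 0.25
  s[C,C] = ((-1.8)·(-1.8) + (0.2)·(0.2) + (0.2)·(0.2) + (-1.8)·(-1.8) + (3.2)·(3.2)) / 4 = 16.8/4 = 4.2
  Sample standard deviations s_i = √(s[i,i]):
  s(A) = √(6.7) = 2.5884
  s(B) = √(4.5) = 2.1213
  s(C) = √(4.2) = 2.0494

Step 3 — r_{ij} = s_{ij} / (s_i · s_j):
  r[A,A] = 1 (diagonal).
  r[A,B] = 1.25 / (2.5884 · 2.1213) = 1.25 / 5.4909 = 0.2276
  r[A,C] = -1.95 / (2.5884 · 2.0494) = -1.95 / 5.3047 = -0.3676
  r[B,B] = 1 (diagonal).
  r[B,C] = 0.25 / (2.1213 · 2.0494) = 0.25 / 4.3474 = 0.0575
  r[C,C] = 1 (diagonal).

R is symmetric with unit diagonal. Assembling:

R = [[1, 0.2276, -0.3676],
 [0.2276, 1, 0.0575],
 [-0.3676, 0.0575, 1]]


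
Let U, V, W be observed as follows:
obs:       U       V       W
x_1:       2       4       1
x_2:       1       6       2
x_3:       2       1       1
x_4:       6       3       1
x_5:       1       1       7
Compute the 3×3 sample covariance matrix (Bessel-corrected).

Step 1 — column means:
  mean(U) = (2 + 1 + 2 + 6 + 1) / 5 = 12/5 = 2.4
  mean(V) = (4 + 6 + 1 + 3 + 1) / 5 = 15/5 = 3
  mean(W) = (1 + 2 + 1 + 1 + 7) / 5 = 12/5 = 2.4

Step 2 — sample covariance S[i,j] = (1/(n-1)) · Σ_k (x_{k,i} - mean_i) · (x_{k,j} - mean_j), with n-1 = 4.
  S[U,U] = ((-0.4)·(-0.4) + (-1.4)·(-1.4) + (-0.4)·(-0.4) + (3.6)·(3.6) + (-1.4)·(-1.4)) / 4 = 17.2/4 = 4.3
  S[U,V] = ((-0.4)·(1) + (-1.4)·(3) + (-0.4)·(-2) + (3.6)·(0) + (-1.4)·(-2)) / 4 = -1/4 = -0.25
  S[U,W] = ((-0.4)·(-1.4) + (-1.4)·(-0.4) + (-0.4)·(-1.4) + (3.6)·(-1.4) + (-1.4)·(4.6)) / 4 = -9.8/4 = -2.45
  S[V,V] = ((1)·(1) + (3)·(3) + (-2)·(-2) + (0)·(0) + (-2)·(-2)) / 4 = 18/4 = 4.5
  S[V,W] = ((1)·(-1.4) + (3)·(-0.4) + (-2)·(-1.4) + (0)·(-1.4) + (-2)·(4.6)) / 4 = -9/4 = -2.25
  S[W,W] = ((-1.4)·(-1.4) + (-0.4)·(-0.4) + (-1.4)·(-1.4) + (-1.4)·(-1.4) + (4.6)·(4.6)) / 4 = 27.2/4 = 6.8

S is symmetric (S[j,i] = S[i,j]). Assembling:

S = [[4.3, -0.25, -2.45],
 [-0.25, 4.5, -2.25],
 [-2.45, -2.25, 6.8]]


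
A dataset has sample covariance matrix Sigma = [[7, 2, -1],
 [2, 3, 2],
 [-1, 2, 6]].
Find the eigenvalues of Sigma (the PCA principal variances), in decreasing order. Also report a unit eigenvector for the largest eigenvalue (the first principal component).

Step 1 — characteristic polynomial p(λ) = det(λI - Sigma) = λ³ - tr·λ² + c_1·λ - det, where tr = trace, c_1 = sum of the principal 2×2 minors, det = det(Sigma):
  tr = 7 + 3 + 6 = 16,
  c_1 = (7·3 - (2)²) + (7·6 - (-1)²) + (3·6 - (2)²) = 17 + 41 + 14 = 72,
  det = 7·(3·6 - (2)²) - (2)·((2)·6 - (2)·(-1)) + (-1)·((2)·(2) - 3·(-1)) = 7·(14) - (2)·(14) + (-1)·(7) = 63.
  So p(λ) = λ³ - 16λ² + 72λ - 63.
Step 2 — look for an integer root (rational root theorem: any rational root is an integer divisor of 63). Testing λ = 7:
  p(7) = 343 - 784 + 504 - 63 = 0  ✓
  Dividing out (λ - 7): p(λ) = (λ - 7)(λ² - 9λ + 9).
Step 3 — remaining eigenvalues from the quadratic λ² - 9λ + 9 = 0:
  Δ = 9² - 4·9 = 81 - 36 = 45,  λ = (9 ± √45)/2 = (9 ± 6.7082)/2 ≈ 7.8541 or 1.1459.
  Sorted: λ_1 = 7.8541,  λ_2 = 7,  λ_3 = 1.1459  (check: sum = 16 = tr ✓).

Step 4 — unit eigenvector for λ_1 ≈ 7.8541: v spans the null space of (Sigma - λ_1 I), whose rows are
  r_1 = (-0.8541, 2, -1),  r_2 = (2, -4.8541, 2),  r_3 = (-1, 2, -1.8541).
  v is orthogonal to every row, so take v ∝ r_1 × r_2 = ((2)·(2) - (-1)·(-4.8541), (-1)·(2) - (-0.8541)·(2), (-0.8541)·(-4.8541) - (2)·(2)) ≈ (-0.8541, -0.2918, 0.1459).
  Rescale (multiply by -1 so the first nonzero entry is positive): u = (0.8541, 0.2918, -0.1459).
  ||u|| = √((0.8541)² + (0.2918)² + (-0.1459)²) = √(0.8359) ≈ 0.9143,  v_1 = u/||u|| ≈ (0.9342, 0.3192, -0.1596) (||v_1|| = 1).

λ_1 = 7.8541,  λ_2 = 7,  λ_3 = 1.1459;  v_1 ≈ (0.9342, 0.3192, -0.1596)


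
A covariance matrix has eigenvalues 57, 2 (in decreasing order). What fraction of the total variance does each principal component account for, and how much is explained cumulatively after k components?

Step 1 — total variance = trace(Sigma) = Σ λ_i = 57 + 2 = 59.

Step 2 — fraction explained by component i = λ_i / Σ λ:
  PC1: 57/59 = 0.9661
  PC2: 2/59 = 0.0339

Step 3 — cumulative fraction after k components = (λ_1 + ... + λ_k) / Σ λ:
  k = 1: 57/59 = 0.9661
  k = 2: (57 + 2)/59 = 59/59 = 1

Summary (fraction, with percent):

explained: PC1 0.9661 (96.61%), PC2 0.0339 (3.39%);  cumulative: 0.9661, 1


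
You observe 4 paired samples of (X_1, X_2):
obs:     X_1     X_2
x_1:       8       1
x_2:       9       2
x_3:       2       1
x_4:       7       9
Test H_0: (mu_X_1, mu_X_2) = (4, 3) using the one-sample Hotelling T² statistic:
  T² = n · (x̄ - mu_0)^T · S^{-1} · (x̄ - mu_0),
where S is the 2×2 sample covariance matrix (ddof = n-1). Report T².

Step 1 — sample mean vector:
  mean(X_1) = (8 + 9 + 2 + 7) / 4 = 26/4 = 6.5
  mean(X_2) = (1 + 2 + 1 + 9) / 4 = 13/4 = 3.25
  x̄ = (6.5, 3.25),  deviation x̄ - mu_0 = (6.5, 3.25) - (4, 3) = (2.5, 0.25).

Step 2 — sample covariance matrix, S[i,j] = (1/(n-1)) · Σ_k (x_{k,i} - mean_i) · (x_{k,j} - mean_j), divisor n-1 = 3:
  S[X_1,X_1] = ((1.5)·(1.5) + (2.5)·(2.5) + (-4.5)·(-4.5) + (0.5)·(0.5)) / 3 = 29/3 = 9.6667
  S[X_1,X_2] = ((1.5)·(-2.25) + (2.5)·(-1.25) + (-4.5)·(-2.25) + (0.5)·(5.75)) / 3 = 6.5/3 = 2.1667
  S[X_2,X_2] = ((-2.25)·(-2.25) + (-1.25)·(-1.25) + (-2.25)·(-2.25) + (5.75)·(5.75)) / 3 = 44.75/3 = 14.9167
  S = [[9.6667, 2.1667],
 [2.1667, 14.9167]].

Step 3 — invert S. det(S) = 9.6667·14.9167 - (2.1667)² = 139.5.
  S^{-1} = (1/det) · [[d, -b], [-b, a]] = [[0.1069, -0.0155],
 [-0.0155, 0.0693]].

Step 4 — quadratic form (x̄ - mu_0)^T · S^{-1} · (x̄ - mu_0):
  S^{-1} · (x̄ - mu_0) = (0.2634, -0.0215),
  (x̄ - mu_0)^T · [...] = (2.5)·(0.2634) + (0.25)·(-0.0215) = 0.6532.

Step 5 — scale by n: T² = 4 · 0.6532 = 2.6129.

T² ≈ 2.6129


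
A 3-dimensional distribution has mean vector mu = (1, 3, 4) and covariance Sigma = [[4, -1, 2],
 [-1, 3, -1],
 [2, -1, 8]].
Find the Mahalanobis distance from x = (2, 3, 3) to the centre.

Step 1 — centre the observation: (x - mu) = (1, 0, -1).

Step 2 — invert Sigma (cofactor / det for 3×3, or solve directly):
  Sigma^{-1} = [[0.3026, 0.0789, -0.0658],
 [0.0789, 0.3684, 0.0263],
 [-0.0658, 0.0263, 0.1447]].

Step 3 — form the quadratic (x - mu)^T · Sigma^{-1} · (x - mu):
  Sigma^{-1} · (x - mu) = (0.3684, 0.0526, -0.2105).
  (x - mu)^T · [Sigma^{-1} · (x - mu)] = (1)·(0.3684) + (0)·(0.0526) + (-1)·(-0.2105) = 0.5789.

Step 4 — take square root: d = √(0.5789) ≈ 0.7609.

d(x, mu) = √(0.5789) ≈ 0.7609


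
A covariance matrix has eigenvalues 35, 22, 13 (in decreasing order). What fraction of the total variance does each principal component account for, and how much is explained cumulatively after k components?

Step 1 — total variance = trace(Sigma) = Σ λ_i = 35 + 22 + 13 = 70.

Step 2 — fraction explained by component i = λ_i / Σ λ:
  PC1: 35/70 = 0.5
  PC2: 22/70 = 0.3143
  PC3: 13/70 = 0.1857

Step 3 — cumulative fraction after k components = (λ_1 + ... + λ_k) / Σ λ:
  k = 1: 35/70 = 0.5
  k = 2: (35 + 22)/70 = 57/70 = 0.8143
  k = 3: (35 + 22 + 13)/70 = 70/70 = 1

Summary (fraction, with percent):

explained: PC1 0.5 (50%), PC2 0.3143 (31.43%), PC3 0.1857 (18.57%);  cumulative: 0.5, 0.8143, 1


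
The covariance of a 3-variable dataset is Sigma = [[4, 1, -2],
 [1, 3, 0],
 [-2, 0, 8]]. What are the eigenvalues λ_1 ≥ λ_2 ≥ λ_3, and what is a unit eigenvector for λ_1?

Step 1 — characteristic polynomial p(λ) = det(λI - Sigma) = λ³ - tr·λ² + c_1·λ - det, where tr = trace, c_1 = sum of the principal 2×2 minors, det = det(Sigma):
  tr = 4 + 3 + 8 = 15,
  c_1 = (4·3 - (1)²) + (4·8 - (-2)²) + (3·8 - (0)²) = 11 + 28 + 24 = 63,
  det = 4·(3·8 - (0)²) - (1)·((1)·8 - (0)·(-2)) + (-2)·((1)·(0) - 3·(-2)) = 4·(24) - (1)·(8) + (-2)·(6) = 76.
  So p(λ) = λ³ - 15λ² + 63λ - 76.
Step 2 — look for an integer root (rational root theorem: any rational root is an integer divisor of 76). Testing λ = 4:
  p(4) = 64 - 240 + 252 - 76 = 0  ✓
  Dividing out (λ - 4): p(λ) = (λ - 4)(λ² - 11λ + 19).
Step 3 — remaining eigenvalues from the quadratic λ² - 11λ + 19 = 0:
  Δ = 11² - 4·19 = 121 - 76 = 45,  λ = (11 ± √45)/2 = (11 ± 6.7082)/2 ≈ 8.8541 or 2.1459.
  Sorted: λ_1 = 8.8541,  λ_2 = 4,  λ_3 = 2.1459  (check: sum = 15 = tr ✓).

Step 4 — unit eigenvector for λ_1 ≈ 8.8541: v spans the null space of (Sigma - λ_1 I), whose rows are
  r_1 = (-4.8541, 1, -2),  r_2 = (1, -5.8541, 0),  r_3 = (-2, 0, -0.8541).
  v is orthogonal to every row, so take v ∝ r_1 × r_2 = ((1)·(0) - (-2)·(-5.8541), (-2)·(1) - (-4.8541)·(0), (-4.8541)·(-5.8541) - (1)·(1)) ≈ (-11.7082, -2, 27.4164).
  Rescale (multiply by -1 so the first nonzero entry is positive): u = (11.7082, 2, -27.4164).
  ||u|| = √((11.7082)² + (2)² + (-27.4164)²) = √(892.7415) ≈ 29.8788,  v_1 = u/||u|| ≈ (0.3919, 0.0669, -0.9176) (||v_1|| = 1).

λ_1 = 8.8541,  λ_2 = 4,  λ_3 = 2.1459;  v_1 ≈ (0.3919, 0.0669, -0.9176)


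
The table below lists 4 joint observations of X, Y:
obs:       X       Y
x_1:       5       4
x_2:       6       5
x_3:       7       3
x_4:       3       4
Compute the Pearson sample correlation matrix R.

Step 1 — column means:
  mean(X) = (5 + 6 + 7 + 3) / 4 = 21/4 = 5.25
  mean(Y) = (4 + 5 + 3 + 4) / 4 = 16/4 = 4

Step 2 — sample variances and covariances s[i,j] = (1/(n-1)) · Σ_k (x_{k,i} - mean_i) · (x_{k,j} - mean_j), with n-1 = 3:
  s[X,X] = ((-0.25)·(-0.25) + (0.75)·(0.75) + (1.75)·(1.75) + (-2.25)·(-2.25)) / 3 = 8.75/3 = 2.9167
  s[X,Y] = ((-0.25)·(0) + (0.75)·(1) + (1.75)·(-1) + (-2.25)·(0)) / 3 = -1/3 = -0.3333
  s[Y,Y] = ((0)·(0) + (1)·(1) + (-1)·(-1) + (0)·(0)) / 3 = 2/3 = 0.6667
  Sample standard deviations s_i = √(s[i,i]):
  s(X) = √(2.9167) = 1.7078
  s(Y) = √(0.6667) = 0.8165

Step 3 — r_{ij} = s_{ij} / (s_i · s_j):
  r[X,X] = 1 (diagonal).
  r[X,Y] = -0.3333 / (1.7078 · 0.8165) = -0.3333 / 1.3944 = -0.239
  r[Y,Y] = 1 (diagonal).

R is symmetric with unit diagonal. Assembling:

R = [[1, -0.239],
 [-0.239, 1]]


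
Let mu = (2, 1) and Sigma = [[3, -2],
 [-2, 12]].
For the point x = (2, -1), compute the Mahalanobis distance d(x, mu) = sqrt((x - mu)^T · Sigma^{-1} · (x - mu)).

Step 1 — centre the observation: (x - mu) = (0, -2).

Step 2 — invert Sigma. det(Sigma) = 3·12 - (-2)² = 32.
  Sigma^{-1} = (1/det) · [[d, -b], [-b, a]] = [[0.375, 0.0625],
 [0.0625, 0.0938]].

Step 3 — form the quadratic (x - mu)^T · Sigma^{-1} · (x - mu):
  Sigma^{-1} · (x - mu) = (-0.125, -0.1875).
  (x - mu)^T · [Sigma^{-1} · (x - mu)] = (0)·(-0.125) + (-2)·(-0.1875) = 0.375.

Step 4 — take square root: d = √(0.375) ≈ 0.6124.

d(x, mu) = √(0.375) ≈ 0.6124


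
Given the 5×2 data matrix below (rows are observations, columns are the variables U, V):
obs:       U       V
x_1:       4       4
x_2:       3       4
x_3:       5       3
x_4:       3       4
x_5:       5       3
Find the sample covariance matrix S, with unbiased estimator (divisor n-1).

Step 1 — column means:
  mean(U) = (4 + 3 + 5 + 3 + 5) / 5 = 20/5 = 4
  mean(V) = (4 + 4 + 3 + 4 + 3) / 5 = 18/5 = 3.6

Step 2 — sample covariance S[i,j] = (1/(n-1)) · Σ_k (x_{k,i} - mean_i) · (x_{k,j} - mean_j), with n-1 = 4.
  S[U,U] = ((0)·(0) + (-1)·(-1) + (1)·(1) + (-1)·(-1) + (1)·(1)) / 4 = 4/4 = 1
  S[U,V] = ((0)·(0.4) + (-1)·(0.4) + (1)·(-0.6) + (-1)·(0.4) + (1)·(-0.6)) / 4 = -2/4 = -0.5
  S[V,V] = ((0.4)·(0.4) + (0.4)·(0.4) + (-0.6)·(-0.6) + (0.4)·(0.4) + (-0.6)·(-0.6)) / 4 = 1.2/4 = 0.3

S is symmetric (S[j,i] = S[i,j]). Assembling:

S = [[1, -0.5],
 [-0.5, 0.3]]
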